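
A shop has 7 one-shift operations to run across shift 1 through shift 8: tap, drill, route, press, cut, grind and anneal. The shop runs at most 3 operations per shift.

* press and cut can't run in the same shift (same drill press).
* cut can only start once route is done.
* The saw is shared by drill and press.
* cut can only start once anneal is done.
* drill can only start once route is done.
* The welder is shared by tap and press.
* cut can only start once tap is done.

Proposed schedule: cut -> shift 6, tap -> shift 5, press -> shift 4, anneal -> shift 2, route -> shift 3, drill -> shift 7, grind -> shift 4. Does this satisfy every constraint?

drill can only start once route is done — holds.
cut can only start once route is done — holds.
The saw is shared by drill and press — holds.
The welder is shared by tap and press — holds.
The shop runs at most 3 operations per shift — holds.
press and cut can't run in the same shift (same drill press) — holds.
cut can only start once anneal is done — holds.
cut can only start once tap is done — holds.

Yes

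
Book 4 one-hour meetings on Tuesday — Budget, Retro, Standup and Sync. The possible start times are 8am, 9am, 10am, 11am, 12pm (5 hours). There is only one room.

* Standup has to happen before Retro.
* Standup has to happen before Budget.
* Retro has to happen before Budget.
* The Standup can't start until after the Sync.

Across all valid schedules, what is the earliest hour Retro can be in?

10am

Precedence pushes Retro to at least 10am; downstream work caps Retro at 11am.
Retro at 10am is achievable: Retro -> 10am; Standup -> 9am; Budget -> 11am; Sync -> 8am.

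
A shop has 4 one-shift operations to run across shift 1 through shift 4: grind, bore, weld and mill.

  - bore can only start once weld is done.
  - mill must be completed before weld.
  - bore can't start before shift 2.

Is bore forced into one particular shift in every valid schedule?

No

bore can be shift 3 (e.g. grind=shift 1; bore=shift 3; weld=shift 2; mill=shift 1) or shift 4 (e.g. bore=shift 4; grind=shift 1; mill=shift 1; weld=shift 2).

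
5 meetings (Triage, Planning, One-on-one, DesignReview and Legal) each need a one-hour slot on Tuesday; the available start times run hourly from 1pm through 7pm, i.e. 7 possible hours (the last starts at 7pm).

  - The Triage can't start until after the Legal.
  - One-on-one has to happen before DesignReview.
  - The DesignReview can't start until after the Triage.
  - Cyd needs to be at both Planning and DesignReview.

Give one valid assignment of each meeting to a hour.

Planning -> 1pm; One-on-one -> 1pm; DesignReview -> 3pm; Triage -> 2pm; Legal -> 1pm

Checking: Triage(2pm) before DesignReview(3pm); Legal(1pm) before Triage(2pm); One-on-one(1pm) before DesignReview(3pm); Planning(1pm) != DesignReview(3pm).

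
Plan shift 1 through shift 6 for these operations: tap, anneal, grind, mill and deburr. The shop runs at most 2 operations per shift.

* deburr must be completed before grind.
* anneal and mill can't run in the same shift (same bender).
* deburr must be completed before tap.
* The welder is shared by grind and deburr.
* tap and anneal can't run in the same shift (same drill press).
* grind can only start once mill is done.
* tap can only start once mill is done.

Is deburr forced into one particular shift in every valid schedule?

deburr can be shift 1 (e.g. tap -> shift 2; grind -> shift 2; deburr -> shift 1; anneal -> shift 3; mill -> shift 1) or shift 2 (e.g. anneal in shift 2; mill in shift 1; deburr in shift 2; grind in shift 3; tap in shift 3).

No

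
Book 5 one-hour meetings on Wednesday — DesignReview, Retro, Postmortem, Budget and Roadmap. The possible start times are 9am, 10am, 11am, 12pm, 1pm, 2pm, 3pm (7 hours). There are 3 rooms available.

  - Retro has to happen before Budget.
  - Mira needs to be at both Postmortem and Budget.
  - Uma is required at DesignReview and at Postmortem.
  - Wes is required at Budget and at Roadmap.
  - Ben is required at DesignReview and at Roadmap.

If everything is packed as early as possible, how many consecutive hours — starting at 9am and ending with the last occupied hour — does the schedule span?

The precedence chain requires at least 2 distinct hours.
With at most 3 per hour and 5 meetings, at least 2 hours are needed.
2 works (last occupied hour: 10am): for example DesignReview -> 10am; Postmortem -> 9am; Roadmap -> 9am; Retro -> 9am; Budget -> 10am.

2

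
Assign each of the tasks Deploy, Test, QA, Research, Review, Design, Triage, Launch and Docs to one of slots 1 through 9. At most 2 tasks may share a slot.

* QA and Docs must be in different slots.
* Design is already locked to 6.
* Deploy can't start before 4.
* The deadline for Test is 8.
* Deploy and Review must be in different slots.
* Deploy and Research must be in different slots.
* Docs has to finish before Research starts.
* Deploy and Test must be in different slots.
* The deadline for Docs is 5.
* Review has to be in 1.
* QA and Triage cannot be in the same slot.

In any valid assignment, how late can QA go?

9

QA at 9 is achievable: Launch in 3, Deploy in 4, Research in 2, Review in 1, QA in 9, Test in 2, Triage in 3, Docs in 1, Design in 6.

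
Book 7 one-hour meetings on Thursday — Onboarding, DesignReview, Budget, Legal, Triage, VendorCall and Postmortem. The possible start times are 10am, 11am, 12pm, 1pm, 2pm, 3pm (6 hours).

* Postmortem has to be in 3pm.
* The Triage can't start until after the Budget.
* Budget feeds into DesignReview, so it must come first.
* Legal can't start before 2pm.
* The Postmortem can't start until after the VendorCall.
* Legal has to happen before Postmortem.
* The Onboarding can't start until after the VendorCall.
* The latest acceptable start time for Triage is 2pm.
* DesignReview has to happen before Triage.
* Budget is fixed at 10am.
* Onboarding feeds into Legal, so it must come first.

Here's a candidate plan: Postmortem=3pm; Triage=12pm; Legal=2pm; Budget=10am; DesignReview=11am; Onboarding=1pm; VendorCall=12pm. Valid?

Onboarding feeds into Legal, so it must come first — holds.
Budget is fixed at 10am — holds.
Legal can't start before 2pm — holds.
The latest acceptable start time for Triage is 2pm — holds.
Legal has to happen before Postmortem — holds.
The Triage can't start until after the Budget — holds.
DesignReview has to happen before Triage — holds.
The Onboarding can't start until after the VendorCall — holds.
Budget feeds into DesignReview, so it must come first — holds.
Postmortem has to be in 3pm — holds.
The Postmortem can't start until after the VendorCall — holds.

Yes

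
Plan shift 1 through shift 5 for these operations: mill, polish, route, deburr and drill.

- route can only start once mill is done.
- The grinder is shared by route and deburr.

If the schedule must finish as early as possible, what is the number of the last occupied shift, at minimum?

The precedence chain requires at least 2 distinct shifts.
2 works (last occupied shift: shift 2): for example deburr=shift 1; route=shift 2; polish=shift 1; drill=shift 1; mill=shift 1.

2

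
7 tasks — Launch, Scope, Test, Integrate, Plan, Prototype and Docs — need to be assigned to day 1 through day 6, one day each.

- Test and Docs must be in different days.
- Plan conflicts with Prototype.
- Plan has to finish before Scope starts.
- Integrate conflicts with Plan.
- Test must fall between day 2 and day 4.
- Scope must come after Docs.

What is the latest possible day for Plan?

Downstream work caps Plan at day 5.
Plan at day 5 is achievable: Launch -> day 1; Plan -> day 5; Integrate -> day 1; Docs -> day 1; Scope -> day 6; Prototype -> day 1; Test -> day 2.

day 5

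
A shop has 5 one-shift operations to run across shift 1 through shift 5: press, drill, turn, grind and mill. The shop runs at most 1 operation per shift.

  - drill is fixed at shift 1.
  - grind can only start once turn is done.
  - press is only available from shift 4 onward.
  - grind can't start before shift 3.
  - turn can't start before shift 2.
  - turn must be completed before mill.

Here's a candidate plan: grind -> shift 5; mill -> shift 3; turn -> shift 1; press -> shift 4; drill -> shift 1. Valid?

No. turn can't start before shift 2 is not satisfied.

press is only available from shift 4 onward — holds.
turn must be completed before mill — holds.
drill is fixed at shift 1 — holds.
grind can only start once turn is done — holds.
The shop runs at most 1 operation per shift — violated.
turn can't start before shift 2 — violated.
grind can't start before shift 3 — holds.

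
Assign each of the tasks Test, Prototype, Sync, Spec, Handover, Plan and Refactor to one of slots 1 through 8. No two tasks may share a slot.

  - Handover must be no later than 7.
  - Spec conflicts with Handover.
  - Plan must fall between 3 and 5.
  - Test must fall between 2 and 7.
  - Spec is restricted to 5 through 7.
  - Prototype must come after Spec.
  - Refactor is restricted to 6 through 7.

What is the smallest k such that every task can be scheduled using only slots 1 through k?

7

The precedence chain requires at least 2 distinct slots.
With at most 1 per slot and 7 tasks, at least 7 slots are needed.
Refactor can't be placed before 6, so the schedule must run through at least slot 6.
7 works (last occupied slot: 7): for example Prototype=7; Plan=3; Spec=5; Refactor=6; Handover=4; Test=2; Sync=1.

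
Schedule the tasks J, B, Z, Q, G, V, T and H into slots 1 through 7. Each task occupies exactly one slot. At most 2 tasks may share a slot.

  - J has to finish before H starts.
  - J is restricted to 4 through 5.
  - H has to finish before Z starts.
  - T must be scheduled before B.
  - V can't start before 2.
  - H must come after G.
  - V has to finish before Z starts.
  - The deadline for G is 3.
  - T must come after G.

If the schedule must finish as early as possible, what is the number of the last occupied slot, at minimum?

slot 6

The precedence chain requires at least 3 distinct slots.
With at most 2 per slot and 8 tasks, at least 4 slots are needed.
Propagating the time windows through the other constraints, Z can't land before 6, so the schedule must run through at least slot 6.
6 works (last occupied slot: 6): for example T -> 2, H -> 5, V -> 2, B -> 3, Q -> 1, Z -> 6, G -> 1, J -> 4.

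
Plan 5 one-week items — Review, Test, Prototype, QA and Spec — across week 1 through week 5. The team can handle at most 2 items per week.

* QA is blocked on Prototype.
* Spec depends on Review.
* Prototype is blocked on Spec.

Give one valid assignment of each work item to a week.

Prototype in week 3; Test in week 1; QA in week 4; Review in week 1; Spec in week 2

Checking: Prototype(week 3) before QA(week 4); Spec(week 2) before Prototype(week 3); Review(week 1) before Spec(week 2); max 2 per week (cap 2).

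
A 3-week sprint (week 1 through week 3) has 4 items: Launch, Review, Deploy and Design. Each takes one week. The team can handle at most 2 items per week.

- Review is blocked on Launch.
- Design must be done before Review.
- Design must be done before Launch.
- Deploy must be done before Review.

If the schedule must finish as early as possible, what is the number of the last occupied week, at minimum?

3

The precedence chain requires at least 3 distinct weeks.
With at most 2 per week and 4 tasks, at least 2 weeks are needed.
3 works (last occupied week: week 3): for example Launch=week 2, Deploy=week 1, Design=week 1, Review=week 3.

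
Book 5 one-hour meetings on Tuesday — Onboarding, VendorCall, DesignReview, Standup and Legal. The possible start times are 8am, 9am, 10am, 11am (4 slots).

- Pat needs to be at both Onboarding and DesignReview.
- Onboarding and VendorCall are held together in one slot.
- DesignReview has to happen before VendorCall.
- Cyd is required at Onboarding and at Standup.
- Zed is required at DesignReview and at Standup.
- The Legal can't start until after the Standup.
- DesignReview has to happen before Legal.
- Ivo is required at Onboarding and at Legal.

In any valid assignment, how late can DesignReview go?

Downstream work caps DesignReview at 10am.
DesignReview at 9am is achievable: Standup in 8am, Legal in 10am, Onboarding in 11am, VendorCall in 11am, DesignReview in 9am.
Nothing later works — the conflict constraints rule out every slot after 9am.

9am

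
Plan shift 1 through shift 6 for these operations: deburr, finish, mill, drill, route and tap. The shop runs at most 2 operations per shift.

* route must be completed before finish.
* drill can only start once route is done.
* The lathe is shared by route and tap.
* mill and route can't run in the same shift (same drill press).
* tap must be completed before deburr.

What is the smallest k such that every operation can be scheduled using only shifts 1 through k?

The precedence chain requires at least 2 distinct shifts.
With at most 2 per shift and 6 operations, at least 3 shifts are needed.
3 works (last occupied shift: shift 3): for example tap -> shift 1, finish -> shift 3, deburr -> shift 2, drill -> shift 3, route -> shift 2, mill -> shift 1.

3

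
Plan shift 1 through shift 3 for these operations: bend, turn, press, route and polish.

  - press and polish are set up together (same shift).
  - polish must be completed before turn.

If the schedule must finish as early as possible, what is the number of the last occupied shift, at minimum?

shift 2

The precedence chain requires at least 2 distinct shifts.
2 works (last occupied shift: shift 2): for example polish -> shift 1; turn -> shift 2; press -> shift 1; route -> shift 1; bend -> shift 1.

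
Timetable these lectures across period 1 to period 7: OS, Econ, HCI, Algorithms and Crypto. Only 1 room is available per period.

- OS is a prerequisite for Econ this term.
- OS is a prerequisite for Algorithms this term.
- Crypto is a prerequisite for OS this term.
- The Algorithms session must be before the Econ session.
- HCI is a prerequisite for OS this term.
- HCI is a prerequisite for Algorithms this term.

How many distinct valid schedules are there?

42

Splitting on OS: it can be period 3 (12), period 4 (18), period 5 (12). Listing each branch's schedules as (Econ, HCI, Algorithms, Crypto) by period number:
OS=period 3: (5,1,4,2) (5,2,4,1) (6,1,4,2) (6,1,5,2) (6,2,4,1) (6,2,5,1) (7,1,4,2) (7,1,5,2) (7,1,6,2) (7,2,4,1) (7,2,5,1) (7,2,6,1) — 12.
OS=period 4: (6,1,5,2) (6,1,5,3) (6,2,5,1) (6,2,5,3) (6,3,5,1) (6,3,5,2) (7,1,5,2) (7,1,5,3) (7,1,6,2) (7,1,6,3) (7,2,5,1) (7,2,5,3) (7,2,6,1) (7,2,6,3) (7,3,5,1) (7,3,5,2) (7,3,6,1) (7,3,6,2) — 18.
OS=period 5: (7,1,6,2) (7,1,6,3) (7,1,6,4) (7,2,6,1) (7,2,6,3) (7,2,6,4) (7,3,6,1) (7,3,6,2) (7,3,6,4) (7,4,6,1) (7,4,6,2) (7,4,6,3) — 12.
Summing: 12 + 18 + 12 = 42.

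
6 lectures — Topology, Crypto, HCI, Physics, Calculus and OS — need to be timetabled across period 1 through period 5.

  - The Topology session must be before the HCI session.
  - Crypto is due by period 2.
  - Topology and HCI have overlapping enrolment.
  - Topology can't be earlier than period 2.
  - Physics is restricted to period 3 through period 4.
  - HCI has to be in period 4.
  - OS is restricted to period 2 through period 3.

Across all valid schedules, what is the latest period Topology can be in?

period 3

Topology is available from period 2; downstream work caps Topology at period 3.
Topology at period 3 is achievable: Topology -> period 3, Physics -> period 3, OS -> period 2, HCI -> period 4, Calculus -> period 1, Crypto -> period 1.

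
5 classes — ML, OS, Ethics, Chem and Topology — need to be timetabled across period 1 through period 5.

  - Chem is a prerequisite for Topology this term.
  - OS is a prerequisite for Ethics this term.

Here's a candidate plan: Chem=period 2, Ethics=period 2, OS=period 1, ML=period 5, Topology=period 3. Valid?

Valid

OS is a prerequisite for Ethics this term — holds.
Chem is a prerequisite for Topology this term — holds.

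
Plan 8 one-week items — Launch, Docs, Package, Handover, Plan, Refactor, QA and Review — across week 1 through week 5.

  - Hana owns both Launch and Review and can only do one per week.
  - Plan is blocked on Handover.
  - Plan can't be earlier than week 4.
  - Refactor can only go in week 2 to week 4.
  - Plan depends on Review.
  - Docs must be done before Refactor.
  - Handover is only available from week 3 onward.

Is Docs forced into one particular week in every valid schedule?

No

Docs can be week 1 (e.g. Refactor=week 2, Package=week 1, Handover=week 3, Docs=week 1, QA=week 1, Review=week 1, Launch=week 2, Plan=week 4) or week 2 (e.g. Handover=week 3; Refactor=week 3; Package=week 1; Docs=week 2; Plan=week 4; Launch=week 2; Review=week 1; QA=week 1).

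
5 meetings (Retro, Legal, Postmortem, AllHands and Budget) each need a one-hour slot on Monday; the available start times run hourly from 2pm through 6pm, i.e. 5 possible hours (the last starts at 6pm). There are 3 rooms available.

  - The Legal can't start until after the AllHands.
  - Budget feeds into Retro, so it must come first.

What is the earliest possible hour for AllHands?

Downstream work caps AllHands at 5pm.
AllHands at 2pm is achievable: AllHands -> 2pm, Retro -> 3pm, Postmortem -> 2pm, Budget -> 2pm, Legal -> 3pm.

2pm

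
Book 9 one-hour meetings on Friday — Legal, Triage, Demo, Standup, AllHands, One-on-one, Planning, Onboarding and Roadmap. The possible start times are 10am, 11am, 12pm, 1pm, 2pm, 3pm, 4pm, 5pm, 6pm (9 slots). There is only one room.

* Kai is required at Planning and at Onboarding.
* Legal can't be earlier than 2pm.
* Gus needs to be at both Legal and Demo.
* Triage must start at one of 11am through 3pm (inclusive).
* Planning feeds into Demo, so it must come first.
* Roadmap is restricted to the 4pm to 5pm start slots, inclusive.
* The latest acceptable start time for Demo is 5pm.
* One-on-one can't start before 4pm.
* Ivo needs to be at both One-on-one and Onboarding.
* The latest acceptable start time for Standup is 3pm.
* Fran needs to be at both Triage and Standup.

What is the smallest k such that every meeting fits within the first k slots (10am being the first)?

The precedence chain requires at least 2 distinct slots.
With at most 1 per slot and 9 meetings, at least 9 slots are needed.
One-on-one can't be placed before 4pm — that is slot 7 counting from 10am — so the schedule must run through at least 7 slots.
9 works (last occupied slot: 6pm): for example Triage=11am; Onboarding=6pm; Roadmap=4pm; AllHands=3pm; Standup=10am; Legal=2pm; One-on-one=5pm; Demo=1pm; Planning=12pm.

9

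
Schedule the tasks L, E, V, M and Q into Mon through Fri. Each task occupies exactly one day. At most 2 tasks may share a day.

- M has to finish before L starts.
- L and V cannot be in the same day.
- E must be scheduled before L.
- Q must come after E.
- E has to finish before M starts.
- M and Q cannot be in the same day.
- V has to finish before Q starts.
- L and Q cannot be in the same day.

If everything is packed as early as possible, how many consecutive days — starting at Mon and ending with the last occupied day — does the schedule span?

4 days

The precedence chain requires at least 3 distinct days.
With at most 2 per day and 5 tasks, at least 3 days are needed.
Could 3 days be enough, i.e. nothing placed later than Wed? No: L must come after M (at Mon or later) → {Tue, Wed}; M must come before L (at Wed or earlier) → {Mon, Tue}; Q must come after V (at Mon or later) → {Tue, Wed}; E must come before L (at Wed or earlier) → {Mon, Tue}; M must come after E (at Mon or later) → {Tue}; Q can't share with M (Tue) → {Wed}; L can't share with Q (Wed) → {Tue}; L must come after M (at Tue or later) → nothing is left.
So 3 days is not enough.
4 works (last occupied day: Thu): for example M in Tue; Q in Thu; E in Mon; V in Mon; L in Wed.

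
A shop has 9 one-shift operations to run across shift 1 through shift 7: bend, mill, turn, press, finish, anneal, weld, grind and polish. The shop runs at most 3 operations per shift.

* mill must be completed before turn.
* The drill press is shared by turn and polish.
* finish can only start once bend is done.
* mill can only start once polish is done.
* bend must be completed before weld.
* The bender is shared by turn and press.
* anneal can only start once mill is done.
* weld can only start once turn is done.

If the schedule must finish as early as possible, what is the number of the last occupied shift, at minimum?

4

The precedence chain requires at least 4 distinct shifts.
With at most 3 per shift and 9 operations, at least 3 shifts are needed.
4 works (last occupied shift: shift 4): for example press -> shift 1, polish -> shift 1, weld -> shift 4, mill -> shift 2, bend -> shift 1, anneal -> shift 3, finish -> shift 2, grind -> shift 2, turn -> shift 3.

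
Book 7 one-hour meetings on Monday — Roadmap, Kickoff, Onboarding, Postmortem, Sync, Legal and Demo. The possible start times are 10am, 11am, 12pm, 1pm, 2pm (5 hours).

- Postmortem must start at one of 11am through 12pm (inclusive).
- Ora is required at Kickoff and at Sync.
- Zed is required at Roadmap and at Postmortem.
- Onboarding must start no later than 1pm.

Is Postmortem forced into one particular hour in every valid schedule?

Postmortem can be 11am (e.g. Roadmap in 10am, Legal in 10am, Postmortem in 11am, Kickoff in 10am, Sync in 11am, Onboarding in 10am, Demo in 10am) or 12pm (e.g. Kickoff=10am; Postmortem=12pm; Demo=10am; Sync=11am; Legal=10am; Roadmap=10am; Onboarding=10am).

No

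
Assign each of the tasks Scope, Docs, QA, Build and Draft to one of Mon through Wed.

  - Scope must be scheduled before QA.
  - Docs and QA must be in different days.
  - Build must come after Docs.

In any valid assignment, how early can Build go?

Precedence pushes Build to at least Tue.
Build at Tue is achievable: Docs=Mon, QA=Tue, Draft=Mon, Build=Tue, Scope=Mon.

Tue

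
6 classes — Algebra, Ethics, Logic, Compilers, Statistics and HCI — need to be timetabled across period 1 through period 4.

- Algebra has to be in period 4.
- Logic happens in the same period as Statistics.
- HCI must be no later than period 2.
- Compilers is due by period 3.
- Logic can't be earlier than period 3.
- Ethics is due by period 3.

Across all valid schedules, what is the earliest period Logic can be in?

Logic is available from period 3.
Logic at period 3 is achievable: Compilers -> period 1, Ethics -> period 1, Statistics -> period 3, Logic -> period 3, Algebra -> period 4, HCI -> period 1.

period 3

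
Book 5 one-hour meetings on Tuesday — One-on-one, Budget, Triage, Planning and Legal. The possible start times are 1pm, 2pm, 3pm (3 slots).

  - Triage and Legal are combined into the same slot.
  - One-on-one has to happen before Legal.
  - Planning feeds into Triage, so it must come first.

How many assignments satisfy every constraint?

15

Splitting on One-on-one: it can be 1pm (9), 2pm (6). Listing each branch's schedules as (Budget, Triage, Planning, Legal):
One-on-one=1pm: (1pm,2pm,1pm,2pm) (1pm,3pm,1pm,3pm) (1pm,3pm,2pm,3pm) (2pm,2pm,1pm,2pm) (2pm,3pm,1pm,3pm) (2pm,3pm,2pm,3pm) (3pm,2pm,1pm,2pm) (3pm,3pm,1pm,3pm) (3pm,3pm,2pm,3pm) — 9.
One-on-one=2pm: (1pm,3pm,1pm,3pm) (1pm,3pm,2pm,3pm) (2pm,3pm,1pm,3pm) (2pm,3pm,2pm,3pm) (3pm,3pm,1pm,3pm) (3pm,3pm,2pm,3pm) — 6.
Summing: 9 + 6 = 15.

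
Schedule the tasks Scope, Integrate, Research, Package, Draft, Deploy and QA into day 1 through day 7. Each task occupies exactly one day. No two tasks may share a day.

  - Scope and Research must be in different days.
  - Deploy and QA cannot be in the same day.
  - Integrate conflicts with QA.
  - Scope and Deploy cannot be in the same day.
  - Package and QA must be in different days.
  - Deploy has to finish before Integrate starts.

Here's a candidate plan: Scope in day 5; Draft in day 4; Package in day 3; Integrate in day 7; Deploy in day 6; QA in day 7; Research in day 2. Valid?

Deploy has to finish before Integrate starts — holds.
No two tasks may share a day — violated.
Scope and Research must be in different days — holds.
Deploy and QA cannot be in the same day — holds.
Integrate conflicts with QA — violated.
Scope and Deploy cannot be in the same day — holds.
Package and QA must be in different days — holds.

No. Integrate conflicts with QA is not satisfied.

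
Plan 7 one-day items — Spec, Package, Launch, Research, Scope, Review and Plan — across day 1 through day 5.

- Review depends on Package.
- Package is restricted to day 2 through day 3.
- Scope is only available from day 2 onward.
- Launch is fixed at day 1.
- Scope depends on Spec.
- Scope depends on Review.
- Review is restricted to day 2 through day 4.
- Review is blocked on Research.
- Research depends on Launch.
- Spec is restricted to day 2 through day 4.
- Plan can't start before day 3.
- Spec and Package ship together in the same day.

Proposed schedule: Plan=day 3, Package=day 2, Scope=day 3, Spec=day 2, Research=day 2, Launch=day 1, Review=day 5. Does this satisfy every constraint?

Review depends on Package — holds.
Plan can't start before day 3 — holds.
Launch is fixed at day 1 — holds.
Review is blocked on Research — holds.
Scope depends on Review — violated.
Scope is only available from day 2 onward — holds.
Package is restricted to day 2 through day 3 — holds.
Spec and Package ship together in the same day — holds.
Scope depends on Spec — holds.
Spec is restricted to day 2 through day 4 — holds.
Research depends on Launch — holds.
Review is restricted to day 2 through day 4 — violated.

No — it violates: Scope depends on Review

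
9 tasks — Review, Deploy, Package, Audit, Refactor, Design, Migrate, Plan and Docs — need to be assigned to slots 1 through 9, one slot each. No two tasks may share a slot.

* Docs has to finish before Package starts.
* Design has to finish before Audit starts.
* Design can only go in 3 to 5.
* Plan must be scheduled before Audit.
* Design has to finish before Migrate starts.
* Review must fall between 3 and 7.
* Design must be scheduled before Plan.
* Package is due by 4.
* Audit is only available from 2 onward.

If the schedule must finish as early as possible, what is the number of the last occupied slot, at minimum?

The precedence chain requires at least 3 distinct slots.
With at most 1 per slot and 9 tasks, at least 9 slots are needed.
Propagating the time windows through the other constraints, Audit can't land before 5, so the schedule must run through at least slot 5.
9 works (last occupied slot: 9): for example Refactor=9; Plan=5; Package=2; Audit=6; Docs=1; Design=3; Review=4; Deploy=8; Migrate=7.

9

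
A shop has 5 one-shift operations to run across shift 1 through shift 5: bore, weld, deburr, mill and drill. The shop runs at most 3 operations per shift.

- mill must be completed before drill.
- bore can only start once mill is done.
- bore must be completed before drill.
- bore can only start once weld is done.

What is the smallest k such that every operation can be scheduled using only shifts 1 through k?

3 shifts

The precedence chain requires at least 3 distinct shifts.
With at most 3 per shift and 5 operations, at least 2 shifts are needed.
3 works (last occupied shift: shift 3): for example weld in shift 1, bore in shift 2, drill in shift 3, deburr in shift 1, mill in shift 1.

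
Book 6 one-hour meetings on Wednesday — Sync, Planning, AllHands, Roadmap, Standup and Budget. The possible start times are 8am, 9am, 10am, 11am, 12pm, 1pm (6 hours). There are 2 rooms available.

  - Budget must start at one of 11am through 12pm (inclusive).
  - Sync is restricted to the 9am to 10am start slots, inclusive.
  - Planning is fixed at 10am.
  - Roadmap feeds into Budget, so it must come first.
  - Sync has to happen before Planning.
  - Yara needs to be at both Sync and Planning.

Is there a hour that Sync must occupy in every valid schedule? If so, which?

Sync's window is 9am–10am.
Planning is fixed at 10am, and Sync can't share a hour with Planning.
So Sync must be 9am.

9am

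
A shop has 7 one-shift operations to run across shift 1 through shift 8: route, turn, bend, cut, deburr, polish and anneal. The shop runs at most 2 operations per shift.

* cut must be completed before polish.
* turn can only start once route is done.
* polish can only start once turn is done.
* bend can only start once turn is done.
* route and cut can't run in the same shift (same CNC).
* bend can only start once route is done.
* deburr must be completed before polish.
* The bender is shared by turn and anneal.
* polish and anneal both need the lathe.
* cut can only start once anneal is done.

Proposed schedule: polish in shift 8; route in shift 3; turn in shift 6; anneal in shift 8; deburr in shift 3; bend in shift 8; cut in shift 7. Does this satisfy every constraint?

Invalid. polish and anneal both need the lathe.

route and cut can't run in the same shift (same CNC) — holds.
The bender is shared by turn and anneal — holds.
polish and anneal both need the lathe — violated.
cut must be completed before polish — holds.
bend can only start once turn is done — holds.
polish can only start once turn is done — holds.
turn can only start once route is done — holds.
The shop runs at most 2 operations per shift — violated.
deburr must be completed before polish — holds.
cut can only start once anneal is done — violated.
bend can only start once route is done — holds.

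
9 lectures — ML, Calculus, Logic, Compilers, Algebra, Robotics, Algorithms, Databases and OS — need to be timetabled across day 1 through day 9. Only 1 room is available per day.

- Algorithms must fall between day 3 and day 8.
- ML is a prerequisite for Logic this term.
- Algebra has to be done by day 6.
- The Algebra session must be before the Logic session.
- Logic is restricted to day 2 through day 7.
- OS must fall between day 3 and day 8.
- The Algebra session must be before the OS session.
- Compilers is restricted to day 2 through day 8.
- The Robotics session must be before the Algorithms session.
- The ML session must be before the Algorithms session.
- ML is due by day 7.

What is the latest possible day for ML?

day 6

ML's own window allows nothing later than day 7; downstream work caps ML at day 6.
ML at day 6 is achievable: Compilers=day 2; Logic=day 7; OS=day 3; Calculus=day 5; Algebra=day 1; ML=day 6; Algorithms=day 8; Databases=day 9; Robotics=day 4.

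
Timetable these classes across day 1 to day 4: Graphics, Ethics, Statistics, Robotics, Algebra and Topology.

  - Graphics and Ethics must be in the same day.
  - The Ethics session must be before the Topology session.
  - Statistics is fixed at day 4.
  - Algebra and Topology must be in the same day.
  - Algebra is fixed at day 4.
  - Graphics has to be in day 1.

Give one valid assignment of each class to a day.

Ethics=day 1, Algebra=day 4, Topology=day 4, Robotics=day 1, Graphics=day 1, Statistics=day 4

Checking: Ethics(day 1) before Topology(day 4); Graphics = Ethics = day 1; Algebra = Topology = day 4; Graphics=day 1 in [day 1,day 1]; Algebra=day 4 in [day 4,day 4]; Statistics=day 4 in [day 4,day 4].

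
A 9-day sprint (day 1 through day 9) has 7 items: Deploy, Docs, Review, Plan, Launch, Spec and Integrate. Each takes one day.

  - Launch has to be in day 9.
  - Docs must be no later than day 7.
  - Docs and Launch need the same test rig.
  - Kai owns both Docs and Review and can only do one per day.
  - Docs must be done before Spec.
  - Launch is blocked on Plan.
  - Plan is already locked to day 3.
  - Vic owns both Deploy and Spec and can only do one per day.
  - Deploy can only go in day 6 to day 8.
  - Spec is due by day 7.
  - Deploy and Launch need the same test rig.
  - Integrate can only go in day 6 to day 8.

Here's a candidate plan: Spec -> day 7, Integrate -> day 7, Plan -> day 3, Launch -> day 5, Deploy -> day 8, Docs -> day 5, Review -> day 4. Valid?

Integrate can only go in day 6 to day 8 — holds.
Docs and Launch need the same test rig — violated.
Launch has to be in day 9 — violated.
Kai owns both Docs and Review and can only do one per day — holds.
Launch is blocked on Plan — holds.
Spec is due by day 7 — holds.
Plan is already locked to day 3 — holds.
Docs must be done before Spec — holds.
Deploy and Launch need the same test rig — holds.
Docs must be no later than day 7 — holds.
Vic owns both Deploy and Spec and can only do one per day — holds.
Deploy can only go in day 6 to day 8 — holds.

No — it violates: Docs and Launch need the same test rig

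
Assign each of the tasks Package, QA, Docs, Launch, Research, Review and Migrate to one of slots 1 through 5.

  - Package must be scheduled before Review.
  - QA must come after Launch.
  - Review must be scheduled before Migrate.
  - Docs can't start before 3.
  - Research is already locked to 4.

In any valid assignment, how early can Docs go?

Docs is available from 3.
Docs at 3 is achievable: Migrate=3; Research=4; Review=2; QA=2; Package=1; Docs=3; Launch=1.

3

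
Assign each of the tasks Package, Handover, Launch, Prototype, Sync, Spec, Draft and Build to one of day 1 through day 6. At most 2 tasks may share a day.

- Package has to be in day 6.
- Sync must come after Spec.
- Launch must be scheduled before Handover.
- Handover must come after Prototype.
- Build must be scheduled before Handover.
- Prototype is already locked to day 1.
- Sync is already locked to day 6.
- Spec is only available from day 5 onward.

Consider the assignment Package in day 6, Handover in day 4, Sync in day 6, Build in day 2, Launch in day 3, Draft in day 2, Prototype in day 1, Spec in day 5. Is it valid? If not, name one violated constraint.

Package has to be in day 6 — holds.
Spec is only available from day 5 onward — holds.
Prototype is already locked to day 1 — holds.
Handover must come after Prototype — holds.
Build must be scheduled before Handover — holds.
Launch must be scheduled before Handover — holds.
Sync is already locked to day 6 — holds.
Sync must come after Spec — holds.
At most 2 tasks may share a day — holds.

Valid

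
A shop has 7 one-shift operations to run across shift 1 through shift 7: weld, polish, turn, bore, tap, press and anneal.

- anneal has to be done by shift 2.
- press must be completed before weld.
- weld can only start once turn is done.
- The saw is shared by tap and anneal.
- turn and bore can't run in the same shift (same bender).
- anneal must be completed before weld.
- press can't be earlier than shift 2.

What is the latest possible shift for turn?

shift 6

Downstream work caps turn at shift 6.
turn at shift 6 is achievable: anneal -> shift 1; bore -> shift 1; weld -> shift 7; press -> shift 2; tap -> shift 2; polish -> shift 1; turn -> shift 6.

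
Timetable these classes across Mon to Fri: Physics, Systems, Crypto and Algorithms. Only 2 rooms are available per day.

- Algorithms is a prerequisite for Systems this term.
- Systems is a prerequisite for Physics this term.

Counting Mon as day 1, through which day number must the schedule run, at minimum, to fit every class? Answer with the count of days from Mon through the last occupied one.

3 days

The precedence chain requires at least 3 distinct days.
With at most 2 per day and 4 classes, at least 2 days are needed.
3 works (last occupied day: Wed): for example Systems -> Tue; Algorithms -> Mon; Physics -> Wed; Crypto -> Mon.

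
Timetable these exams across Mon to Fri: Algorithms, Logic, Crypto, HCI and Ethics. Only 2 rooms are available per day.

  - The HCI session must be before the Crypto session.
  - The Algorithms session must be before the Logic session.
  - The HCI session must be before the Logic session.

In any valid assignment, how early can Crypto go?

Precedence pushes Crypto to at least Tue.
Crypto at Tue is achievable: Algorithms -> Mon; Logic -> Tue; Ethics -> Wed; HCI -> Mon; Crypto -> Tue.

Tue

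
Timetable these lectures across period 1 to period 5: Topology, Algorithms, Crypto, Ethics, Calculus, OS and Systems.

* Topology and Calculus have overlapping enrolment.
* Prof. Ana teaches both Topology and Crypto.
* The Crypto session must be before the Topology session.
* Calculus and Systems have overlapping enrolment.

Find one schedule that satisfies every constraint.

Topology -> period 2; Algorithms -> period 1; Crypto -> period 1; Systems -> period 2; Ethics -> period 1; Calculus -> period 1; OS -> period 1

Checking: Crypto(period 1) before Topology(period 2); Calculus(period 1) != Systems(period 2); Topology(period 2) != Calculus(period 1); Topology(period 2) != Crypto(period 1).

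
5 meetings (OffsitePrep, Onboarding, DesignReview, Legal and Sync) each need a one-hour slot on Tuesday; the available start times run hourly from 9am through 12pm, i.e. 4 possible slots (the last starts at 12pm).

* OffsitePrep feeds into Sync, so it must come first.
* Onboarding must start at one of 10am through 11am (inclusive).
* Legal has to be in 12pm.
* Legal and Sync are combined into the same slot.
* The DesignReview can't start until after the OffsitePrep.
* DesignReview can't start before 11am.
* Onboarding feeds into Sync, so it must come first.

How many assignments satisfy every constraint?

Splitting on OffsitePrep: it can be 9am (4), 10am (4), 11am (2). Listing each branch's schedules as (Onboarding, DesignReview, Legal, Sync):
OffsitePrep=9am: (10am,11am,12pm,12pm) (10am,12pm,12pm,12pm) (11am,11am,12pm,12pm) (11am,12pm,12pm,12pm) — 4.
OffsitePrep=10am: (10am,11am,12pm,12pm) (10am,12pm,12pm,12pm) (11am,11am,12pm,12pm) (11am,12pm,12pm,12pm) — 4.
OffsitePrep=11am: (10am,12pm,12pm,12pm) (11am,12pm,12pm,12pm) — 2.
Summing: 4 + 4 + 2 = 10.

10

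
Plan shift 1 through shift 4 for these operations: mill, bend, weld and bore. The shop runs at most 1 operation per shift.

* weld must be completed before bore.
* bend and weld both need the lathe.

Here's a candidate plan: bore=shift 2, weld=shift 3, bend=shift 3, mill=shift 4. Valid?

Invalid. bend and weld both need the lathe.

bend and weld both need the lathe — violated.
weld must be completed before bore — violated.
The shop runs at most 1 operation per shift — violated.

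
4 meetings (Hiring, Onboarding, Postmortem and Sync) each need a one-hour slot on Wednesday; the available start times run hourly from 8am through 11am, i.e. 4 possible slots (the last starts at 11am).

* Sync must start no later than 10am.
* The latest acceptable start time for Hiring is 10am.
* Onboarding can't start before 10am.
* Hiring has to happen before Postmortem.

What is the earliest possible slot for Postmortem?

9am

Precedence pushes Postmortem to at least 9am.
Postmortem at 9am is achievable: Sync=8am, Onboarding=10am, Hiring=8am, Postmortem=9am.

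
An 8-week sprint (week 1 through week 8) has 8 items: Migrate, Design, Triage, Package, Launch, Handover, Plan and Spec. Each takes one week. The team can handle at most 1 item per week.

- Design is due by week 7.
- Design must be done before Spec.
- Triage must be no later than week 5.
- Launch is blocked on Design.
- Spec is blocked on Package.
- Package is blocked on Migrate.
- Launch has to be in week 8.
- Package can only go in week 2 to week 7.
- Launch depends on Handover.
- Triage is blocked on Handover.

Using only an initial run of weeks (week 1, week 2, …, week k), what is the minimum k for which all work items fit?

8

The precedence chain requires at least 3 distinct weeks.
With at most 1 per week and 8 work items, at least 8 weeks are needed.
Launch can't be placed before week 8, so the schedule must run through at least week 8.
8 works (last occupied week: week 8): for example Package in week 4; Migrate in week 3; Plan in week 7; Triage in week 2; Design in week 5; Handover in week 1; Launch in week 8; Spec in week 6.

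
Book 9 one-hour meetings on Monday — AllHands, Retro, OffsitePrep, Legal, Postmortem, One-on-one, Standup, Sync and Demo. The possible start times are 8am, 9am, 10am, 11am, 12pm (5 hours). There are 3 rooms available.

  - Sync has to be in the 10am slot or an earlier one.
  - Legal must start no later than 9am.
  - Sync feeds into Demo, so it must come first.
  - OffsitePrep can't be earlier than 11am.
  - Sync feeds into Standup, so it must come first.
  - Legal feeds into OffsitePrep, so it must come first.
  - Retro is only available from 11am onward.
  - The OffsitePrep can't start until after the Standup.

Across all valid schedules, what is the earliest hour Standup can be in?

Precedence pushes Standup to at least 9am; downstream work caps Standup at 11am.
Standup at 9am is achievable: Retro in 11am; OffsitePrep in 11am; One-on-one in 10am; AllHands in 8am; Postmortem in 9am; Sync in 8am; Demo in 9am; Legal in 8am; Standup in 9am.

9am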